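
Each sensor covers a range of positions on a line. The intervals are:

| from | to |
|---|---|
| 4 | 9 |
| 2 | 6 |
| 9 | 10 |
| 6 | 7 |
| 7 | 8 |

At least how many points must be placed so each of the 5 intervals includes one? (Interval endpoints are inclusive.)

3

Process intervals by earliest right end; each time one isn't hit yet, stab at its right endpoint.
By right end: [2,6]  [6,7]  [7,8]  [4,9]  [9,10]
[2,6] uncovered → point at 6; [7,8] uncovered → point at 8; [9,10] uncovered → point at 10.
Points: 6, 8, 10 (3 total).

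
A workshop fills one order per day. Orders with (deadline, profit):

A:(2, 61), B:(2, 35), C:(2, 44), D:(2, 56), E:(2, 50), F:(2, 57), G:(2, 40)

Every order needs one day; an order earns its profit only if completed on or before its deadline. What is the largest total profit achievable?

Sort by profit descending; place each in the latest free slot ≤ its deadline.
By profit: A(d2,61), F(d2,57), D(d2,56), E(d2,50), C(d2,44), G(d2,40), B(d2,35)
A→slot 2; F→slot 1; D skipped; E skipped; C skipped; G skipped; B skipped.
Profit = 57 + 61 = 118

118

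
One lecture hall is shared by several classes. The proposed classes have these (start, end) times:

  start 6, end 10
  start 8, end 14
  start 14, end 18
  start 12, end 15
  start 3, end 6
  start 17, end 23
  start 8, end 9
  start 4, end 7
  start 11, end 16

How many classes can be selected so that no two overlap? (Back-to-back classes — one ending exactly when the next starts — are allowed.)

4

Greedy by earliest finish: after sorting by end time, pick each interval compatible with the last pick.
By end time: (3,6), (4,7), (8,9), (6,10), (8,14), (12,15), (11,16), (14,18), (17,23).
Pick (3,6); next start ≥ 6 → (8,9); next start ≥ 9 → (12,15); next start ≥ 15 → (17,23).
Selected 4 classes.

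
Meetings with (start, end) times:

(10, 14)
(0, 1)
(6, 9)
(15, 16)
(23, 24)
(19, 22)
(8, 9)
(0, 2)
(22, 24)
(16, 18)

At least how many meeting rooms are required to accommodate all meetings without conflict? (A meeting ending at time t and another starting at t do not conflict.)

2

Events (time:±→running): 0:+→1 0:+→2 … peak 2.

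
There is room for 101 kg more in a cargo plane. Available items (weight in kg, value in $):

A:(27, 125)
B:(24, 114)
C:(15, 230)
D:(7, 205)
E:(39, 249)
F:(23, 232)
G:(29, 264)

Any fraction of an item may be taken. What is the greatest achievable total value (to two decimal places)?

1103.38

Sort by value per unit weight and fill in that order.
Order: D (205/7=29.29) > C (230/15=15.33) > F (232/23=10.09) > G (264/29=9.10) > E (249/39=6.38) > B (114/24=4.75) > A (125/27=4.63)
Fill: take D (7 @ 205) → take C (15 @ 230) → take F (23 @ 232) → take G (29 @ 264) → take 27/39 of E → 172.38; 101/101 used.
Total value = 1103.38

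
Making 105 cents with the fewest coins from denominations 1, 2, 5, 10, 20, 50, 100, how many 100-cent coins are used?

1

Use the largest denomination that fits, subtract, and repeat.
105 − 1×100→5 − 1×5→0
Count of 100: 1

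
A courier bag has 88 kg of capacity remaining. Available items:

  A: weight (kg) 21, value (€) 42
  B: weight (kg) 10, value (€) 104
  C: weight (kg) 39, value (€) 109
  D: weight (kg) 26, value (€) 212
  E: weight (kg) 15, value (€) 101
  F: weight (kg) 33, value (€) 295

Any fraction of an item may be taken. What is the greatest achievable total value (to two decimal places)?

Sort by value per unit weight and fill in that order.
Ratios (sorted): B 10.40, F 8.94, D 8.15, E 6.73, C 2.79, A 2.00
take B (10 @ 104); take F (33 @ 295); take D (26 @ 212); take E (15 @ 101); take 4/39 of C → 11.18. Capacity used 88/88.
Total value = 723.18

723.18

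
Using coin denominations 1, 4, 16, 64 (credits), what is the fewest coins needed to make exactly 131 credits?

5

Greedy: take as many of the largest coin as possible, then repeat with the remainder.
131 = 2×64 + 3×1
Total coins = 2 + 3 = 5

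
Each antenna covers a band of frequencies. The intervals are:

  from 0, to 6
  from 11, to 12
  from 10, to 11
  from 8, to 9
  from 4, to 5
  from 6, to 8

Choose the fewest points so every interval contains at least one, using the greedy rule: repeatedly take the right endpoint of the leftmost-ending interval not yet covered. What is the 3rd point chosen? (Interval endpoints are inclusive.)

11

Sort by right endpoint; whenever an interval is uncovered, place a point at its right end.
Sorted: [4,5] [0,6] [6,8] [8,9] [10,11] [11,12]
{[4,5],[0,6]} hit by 5; {[6,8],[8,9]} hit by 8; {[10,11],[11,12]} hit by 11.
Points: 5, 8, 11 (3 total).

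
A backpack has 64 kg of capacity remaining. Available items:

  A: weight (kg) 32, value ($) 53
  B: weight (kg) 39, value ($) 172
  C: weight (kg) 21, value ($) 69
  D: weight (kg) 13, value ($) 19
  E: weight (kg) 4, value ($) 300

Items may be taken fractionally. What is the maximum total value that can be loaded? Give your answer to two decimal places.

Greedy by value/weight ratio, highest first.
Ratios (sorted): E 75.00, B 4.41, C 3.29, A 1.66, D 1.46
take E (4 @ 300); take B (39 @ 172); take C (21 @ 69). Capacity used 64/64.
Total value = 541.00

541.00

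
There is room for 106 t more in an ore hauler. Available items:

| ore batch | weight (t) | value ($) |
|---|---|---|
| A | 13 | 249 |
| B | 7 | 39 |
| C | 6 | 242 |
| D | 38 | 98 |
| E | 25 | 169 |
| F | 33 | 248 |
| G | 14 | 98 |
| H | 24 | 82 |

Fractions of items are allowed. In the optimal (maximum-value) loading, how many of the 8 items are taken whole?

Order: C (242/6=40.33) > A (249/13=19.15) > F (248/33=7.52) > G (98/14=7.00) > E (169/25=6.76) > B (39/7=5.57) > H (82/24=3.42) > D (98/38=2.58)
Fill: take C (6 @ 242) → take A (13 @ 249) → take F (33 @ 248) → take G (14 @ 98) → take E (25 @ 169) → take B (7 @ 39) → take 8/24 of H → 27.33; 106/106 used.
6 item(s) taken whole; one partial (take 8/24 of H).

6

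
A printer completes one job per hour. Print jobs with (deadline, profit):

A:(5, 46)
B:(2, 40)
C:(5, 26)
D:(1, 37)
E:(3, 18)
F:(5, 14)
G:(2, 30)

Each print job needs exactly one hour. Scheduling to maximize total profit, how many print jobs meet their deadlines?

5

By profit: A(d5,46), B(d2,40), D(d1,37), G(d2,30), C(d5,26), E(d3,18), F(d5,14)
A→slot 5; B→slot 2; D→slot 1; G skipped; C→slot 4; E→slot 3; F skipped.
5 of 7 scheduled.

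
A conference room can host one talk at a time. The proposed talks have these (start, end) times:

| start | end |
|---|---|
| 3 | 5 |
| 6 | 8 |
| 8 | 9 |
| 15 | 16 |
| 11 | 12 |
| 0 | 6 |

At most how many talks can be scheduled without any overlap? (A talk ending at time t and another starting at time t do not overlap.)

Sorted by end: (3,5)  (0,6)  (6,8)  (8,9)  (11,12)  (15,16)
take (3,5); skip (0,6); take (6,8); take (8,9); take (11,12); take (15,16).
Selected 5 talks.

5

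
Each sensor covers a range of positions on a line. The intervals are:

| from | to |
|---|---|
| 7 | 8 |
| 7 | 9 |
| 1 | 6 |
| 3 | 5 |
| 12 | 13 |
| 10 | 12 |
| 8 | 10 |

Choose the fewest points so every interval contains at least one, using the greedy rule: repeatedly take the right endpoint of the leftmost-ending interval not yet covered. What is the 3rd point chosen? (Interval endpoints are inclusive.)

12

By right end: [3,5]  [1,6]  [7,8]  [7,9]  [8,10]  [10,12]  [12,13]
[3,5] uncovered → point at 5; [7,8] uncovered → point at 8; [10,12] uncovered → point at 12.
Points: 5, 8, 12 (3 total).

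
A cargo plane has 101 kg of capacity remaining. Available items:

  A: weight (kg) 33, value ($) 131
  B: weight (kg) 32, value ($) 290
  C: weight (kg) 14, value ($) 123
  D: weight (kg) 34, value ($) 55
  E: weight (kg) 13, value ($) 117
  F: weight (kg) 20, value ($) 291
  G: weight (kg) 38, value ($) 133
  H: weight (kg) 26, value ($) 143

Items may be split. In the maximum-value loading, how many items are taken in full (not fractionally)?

Order: F (291/20=14.55) > B (290/32=9.06) > E (117/13=9.00) > C (123/14=8.79) > H (143/26=5.50) > A (131/33=3.97) > G (133/38=3.50) > D (55/34=1.62)
Fill: take F (20 @ 291) → take B (32 @ 290) → take E (13 @ 117) → take C (14 @ 123) → take 22/26 of H → 121.00; 101/101 used.
4 item(s) taken whole; one partial (take 22/26 of H).

4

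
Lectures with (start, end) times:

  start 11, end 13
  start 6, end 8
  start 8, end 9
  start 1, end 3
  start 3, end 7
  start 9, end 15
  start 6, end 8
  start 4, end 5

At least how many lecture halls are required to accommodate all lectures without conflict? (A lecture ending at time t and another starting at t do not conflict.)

Events (time:±→running): 1:+→1 3:-→0 3:+→1 4:+→2 5:-→1 6:+→2 6:+→3 … peak 3.

3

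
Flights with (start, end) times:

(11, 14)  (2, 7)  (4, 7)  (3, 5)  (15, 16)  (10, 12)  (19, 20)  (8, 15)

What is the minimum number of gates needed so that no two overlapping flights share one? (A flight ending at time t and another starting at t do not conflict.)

3

starts: [2, 3, 4, 8, 10, 11, 15, 19]
ends:   [5, 7, 7, 12, 14, 15, 16, 20]
s2→1 s3→2 s4→3  — peak 3.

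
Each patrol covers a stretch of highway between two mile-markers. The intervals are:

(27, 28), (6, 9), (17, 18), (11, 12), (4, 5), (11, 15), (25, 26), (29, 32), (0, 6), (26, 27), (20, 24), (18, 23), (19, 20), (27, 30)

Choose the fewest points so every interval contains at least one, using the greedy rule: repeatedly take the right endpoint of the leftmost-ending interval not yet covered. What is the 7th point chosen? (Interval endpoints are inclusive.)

28

Sort by right endpoint; whenever an interval is uncovered, place a point at its right end.
By right end: [4,5]  [0,6]  [6,9]  [11,12]  [11,15]  [17,18]  [19,20]  [18,23]  [20,24]  [25,26]  [26,27]  [27,28]  [27,30]  [29,32]
[4,5] uncovered → point at 5; [6,9] uncovered → point at 9; [11,12] uncovered → point at 12; [17,18] uncovered → point at 18; [19,20] uncovered → point at 20; [25,26] uncovered → point at 26; [27,28] uncovered → point at 28; [29,32] uncovered → point at 32.
Points: 5, 9, 12, 18, 20, 26, 28, 32 (8 total).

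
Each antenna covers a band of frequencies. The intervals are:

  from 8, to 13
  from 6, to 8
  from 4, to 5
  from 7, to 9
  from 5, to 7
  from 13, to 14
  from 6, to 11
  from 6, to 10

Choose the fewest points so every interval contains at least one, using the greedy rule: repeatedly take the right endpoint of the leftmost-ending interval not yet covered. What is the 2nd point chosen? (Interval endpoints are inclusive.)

By right end: [4,5]  [5,7]  [6,8]  [7,9]  [6,10]  [6,11]  [8,13]  [13,14]
[4,5] uncovered → point at 5; [6,8] uncovered → point at 8; [13,14] uncovered → point at 14.
Points: 5, 8, 14 (3 total).

8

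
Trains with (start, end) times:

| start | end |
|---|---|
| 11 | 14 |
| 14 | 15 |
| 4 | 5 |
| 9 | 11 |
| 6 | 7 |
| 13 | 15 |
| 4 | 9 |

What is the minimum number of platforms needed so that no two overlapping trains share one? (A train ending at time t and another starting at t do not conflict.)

2

starts: [4, 4, 6, 9, 11, 13, 14]
ends:   [5, 7, 9, 11, 14, 15, 15]
s4→1 s4→2  — peak 2.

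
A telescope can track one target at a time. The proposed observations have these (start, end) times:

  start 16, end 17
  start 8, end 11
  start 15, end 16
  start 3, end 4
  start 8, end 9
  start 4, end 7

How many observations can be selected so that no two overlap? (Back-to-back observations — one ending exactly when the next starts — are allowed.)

Sort by end time and greedily take each interval whose start is ≥ the last chosen end.
By end time: (3,4), (4,7), (8,9), (8,11), (15,16), (16,17).
Pick (3,4); next start ≥ 4 → (4,7); next start ≥ 7 → (8,9); next start ≥ 9 → (15,16); next start ≥ 16 → (16,17).
Selected 5 observations.

5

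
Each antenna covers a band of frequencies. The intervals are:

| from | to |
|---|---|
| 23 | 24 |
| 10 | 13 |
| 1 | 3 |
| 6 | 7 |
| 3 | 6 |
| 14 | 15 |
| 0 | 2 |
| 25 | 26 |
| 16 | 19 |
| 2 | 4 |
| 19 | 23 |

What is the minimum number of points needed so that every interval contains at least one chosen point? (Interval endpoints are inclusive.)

Sort by right endpoint; whenever an interval is uncovered, place a point at its right end.
By right end: [0,2]  [1,3]  [2,4]  [3,6]  [6,7]  [10,13]  [14,15]  [16,19]  [19,23]  [23,24]  [25,26]
[0,2] uncovered → point at 2; [3,6] uncovered → point at 6; [10,13] uncovered → point at 13; [14,15] uncovered → point at 15; [16,19] uncovered → point at 19; [23,24] uncovered → point at 24; [25,26] uncovered → point at 26.
Points: 2, 6, 13, 15, 19, 24, 26 (7 total).

7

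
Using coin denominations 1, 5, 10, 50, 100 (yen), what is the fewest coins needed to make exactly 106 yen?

106 − 1×100→6 − 1×5→1 − 1×1→0
Total coins = 1 + 1 + 1 = 3

3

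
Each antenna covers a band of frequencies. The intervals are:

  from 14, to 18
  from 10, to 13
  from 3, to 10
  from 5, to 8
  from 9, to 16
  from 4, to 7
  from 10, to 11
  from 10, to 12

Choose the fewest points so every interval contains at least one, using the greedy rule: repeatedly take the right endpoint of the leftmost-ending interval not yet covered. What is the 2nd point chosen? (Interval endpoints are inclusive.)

11

Sort by right endpoint; whenever an interval is uncovered, place a point at its right end.
By right end: [4,7]  [5,8]  [3,10]  [10,11]  [10,12]  [10,13]  [9,16]  [14,18]
[4,7] uncovered → point at 7; [10,11] uncovered → point at 11; [14,18] uncovered → point at 18.
Points: 7, 11, 18 (3 total).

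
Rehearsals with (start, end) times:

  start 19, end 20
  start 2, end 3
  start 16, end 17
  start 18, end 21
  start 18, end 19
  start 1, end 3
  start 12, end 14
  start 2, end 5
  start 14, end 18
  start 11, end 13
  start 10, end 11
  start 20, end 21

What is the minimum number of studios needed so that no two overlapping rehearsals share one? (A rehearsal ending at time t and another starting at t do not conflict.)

3

The answer is the maximum number of intervals overlapping at any instant.
Events (time:±→running): 1:+→1 2:+→2 2:+→3 … peak 3.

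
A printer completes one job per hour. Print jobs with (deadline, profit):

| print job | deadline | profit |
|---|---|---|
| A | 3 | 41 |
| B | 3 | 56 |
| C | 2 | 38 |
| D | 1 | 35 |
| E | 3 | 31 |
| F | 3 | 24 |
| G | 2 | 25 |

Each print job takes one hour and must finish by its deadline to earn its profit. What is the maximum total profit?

135

By profit: B(d3,56), A(d3,41), C(d2,38), D(d1,35), E(d3,31), G(d2,25), F(d3,24)
B→slot 3; A→slot 2; C→slot 1; D skipped; E skipped; G skipped; F skipped.
Profit = 38 + 41 + 56 = 135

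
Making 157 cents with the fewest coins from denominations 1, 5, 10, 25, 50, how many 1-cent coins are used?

Use the largest denomination that fits, subtract, and repeat.
157 = 3×50 + 1×5 + 2×1
Count of 1: 2

2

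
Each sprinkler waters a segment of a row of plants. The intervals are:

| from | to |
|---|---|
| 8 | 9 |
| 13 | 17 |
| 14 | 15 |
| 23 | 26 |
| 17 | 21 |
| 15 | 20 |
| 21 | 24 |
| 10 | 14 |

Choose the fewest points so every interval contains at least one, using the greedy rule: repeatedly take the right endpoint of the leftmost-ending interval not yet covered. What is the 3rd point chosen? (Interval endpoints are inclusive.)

Process intervals by earliest right end; each time one isn't hit yet, stab at its right endpoint.
Sorted: [8,9] [10,14] [14,15] [13,17] [15,20] [17,21] [21,24] [23,26]
{[8,9]} hit by 9; {[10,14],[14,15],[13,17]} hit by 14; {[15,20],[17,21]} hit by 20; {[21,24],[23,26]} hit by 24.
Points: 9, 14, 20, 24 (4 total).

20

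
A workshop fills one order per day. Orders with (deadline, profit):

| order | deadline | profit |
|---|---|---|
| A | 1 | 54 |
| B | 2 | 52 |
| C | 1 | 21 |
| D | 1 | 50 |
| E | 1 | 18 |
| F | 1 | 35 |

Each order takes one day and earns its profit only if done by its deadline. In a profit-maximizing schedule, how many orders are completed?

2

Take jobs in profit order; each goes to the latest open slot no later than its deadline.
By profit: A(d1,54), B(d2,52), D(d1,50), F(d1,35), C(d1,21), E(d1,18)
A→slot 1; B→slot 2; D skipped; F skipped; C skipped; E skipped.
2 of 6 scheduled.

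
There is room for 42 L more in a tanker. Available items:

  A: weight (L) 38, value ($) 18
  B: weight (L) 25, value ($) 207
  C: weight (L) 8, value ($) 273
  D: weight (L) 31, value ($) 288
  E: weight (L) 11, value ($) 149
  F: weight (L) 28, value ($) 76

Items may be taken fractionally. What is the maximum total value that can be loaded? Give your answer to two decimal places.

635.68

Greedy by value/weight ratio, highest first.
Ratios (sorted): C 34.12, E 13.55, D 9.29, B 8.28, F 2.71, A 0.47
take C (8 @ 273); take E (11 @ 149); take 23/31 of D → 213.68. Capacity used 42/42.
Total value = 635.68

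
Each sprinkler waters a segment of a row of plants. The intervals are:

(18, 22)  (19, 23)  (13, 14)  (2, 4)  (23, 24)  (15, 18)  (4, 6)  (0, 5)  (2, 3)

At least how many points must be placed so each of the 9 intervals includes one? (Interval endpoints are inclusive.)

5

Sorted: [2,3] [2,4] [0,5] [4,6] [13,14] [15,18] [18,22] [19,23] [23,24]
{[2,3],[2,4],[0,5]} hit by 3; {[4,6]} hit by 6; {[13,14]} hit by 14; {[15,18],[18,22]} hit by 18; {[19,23],[23,24]} hit by 23.
Points: 3, 6, 14, 18, 23 (5 total).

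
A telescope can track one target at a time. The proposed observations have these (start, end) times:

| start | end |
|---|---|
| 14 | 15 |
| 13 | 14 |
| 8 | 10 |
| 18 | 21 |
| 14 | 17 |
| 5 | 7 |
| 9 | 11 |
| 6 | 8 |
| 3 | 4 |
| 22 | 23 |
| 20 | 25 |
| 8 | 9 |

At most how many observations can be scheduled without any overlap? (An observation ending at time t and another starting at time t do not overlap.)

8

Sort by end time and greedily take each interval whose start is ≥ the last chosen end.
By end time: (3,4), (5,7), (6,8), (8,9), (8,10), (9,11), (13,14), (14,15), (14,17), (18,21), (22,23), (20,25).
Pick (3,4); next start ≥ 4 → (5,7); next start ≥ 7 → (8,9); next start ≥ 9 → (9,11); next start ≥ 11 → (13,14); next start ≥ 14 → (14,15); next start ≥ 15 → (18,21); next start ≥ 21 → (22,23).
Selected 8 observations.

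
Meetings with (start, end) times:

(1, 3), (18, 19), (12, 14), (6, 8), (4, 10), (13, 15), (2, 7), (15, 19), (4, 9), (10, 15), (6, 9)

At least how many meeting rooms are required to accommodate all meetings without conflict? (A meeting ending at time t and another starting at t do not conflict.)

5

Events (time:±→running): 1:+→1 2:+→2 3:-→1 4:+→2 4:+→3 6:+→4 6:+→5 … peak 5.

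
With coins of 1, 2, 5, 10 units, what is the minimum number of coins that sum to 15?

Use the largest denomination that fits, subtract, and repeat.
15 − 1×10→5 − 1×5→0
Total coins = 1 + 1 = 2

2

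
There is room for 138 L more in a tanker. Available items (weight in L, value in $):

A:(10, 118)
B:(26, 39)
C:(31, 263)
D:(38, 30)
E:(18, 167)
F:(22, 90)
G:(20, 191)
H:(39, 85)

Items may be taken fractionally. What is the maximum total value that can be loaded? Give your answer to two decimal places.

Order: A (118/10=11.80) > G (191/20=9.55) > E (167/18=9.28) > C (263/31=8.48) > F (90/22=4.09) > H (85/39=2.18) > B (39/26=1.50) > D (30/38=0.79)
Fill: take A (10 @ 118) → take G (20 @ 191) → take E (18 @ 167) → take C (31 @ 263) → take F (22 @ 90) → take 37/39 of H → 80.64; 138/138 used.
Total value = 909.64

909.64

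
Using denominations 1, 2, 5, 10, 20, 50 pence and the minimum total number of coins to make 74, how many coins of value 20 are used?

Use the largest denomination that fits, subtract, and repeat.
74 = 1×50 + 1×20 + 2×2
Count of 20: 1

1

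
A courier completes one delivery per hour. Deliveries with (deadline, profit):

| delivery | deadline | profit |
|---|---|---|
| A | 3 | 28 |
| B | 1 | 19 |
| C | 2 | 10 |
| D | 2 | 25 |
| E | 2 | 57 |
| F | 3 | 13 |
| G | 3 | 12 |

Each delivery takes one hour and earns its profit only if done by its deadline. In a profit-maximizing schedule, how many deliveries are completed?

Sort by profit descending; place each in the latest free slot ≤ its deadline.
By profit: E(d2,57), A(d3,28), D(d2,25), B(d1,19), F(d3,13), G(d3,12), C(d2,10)
E→slot 2; A→slot 3; D→slot 1; B skipped; F skipped; G skipped; C skipped.
3 of 7 scheduled.

3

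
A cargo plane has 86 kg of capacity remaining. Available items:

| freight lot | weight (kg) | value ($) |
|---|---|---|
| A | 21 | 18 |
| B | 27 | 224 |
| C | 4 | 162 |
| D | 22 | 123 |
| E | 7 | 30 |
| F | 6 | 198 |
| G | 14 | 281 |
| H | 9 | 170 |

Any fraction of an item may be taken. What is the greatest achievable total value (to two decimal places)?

Order: C (162/4=40.50) > F (198/6=33.00) > G (281/14=20.07) > H (170/9=18.89) > B (224/27=8.30) > D (123/22=5.59) > E (30/7=4.29) > A (18/21=0.86)
Fill: take C (4 @ 162) → take F (6 @ 198) → take G (14 @ 281) → take H (9 @ 170) → take B (27 @ 224) → take D (22 @ 123) → take 4/7 of E → 17.14; 86/86 used.
Total value = 1175.14

1175.14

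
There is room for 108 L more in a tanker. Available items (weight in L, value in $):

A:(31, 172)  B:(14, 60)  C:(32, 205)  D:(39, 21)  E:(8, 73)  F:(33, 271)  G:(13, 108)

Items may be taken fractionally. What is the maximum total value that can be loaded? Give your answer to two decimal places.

Order: E (73/8=9.12) > G (108/13=8.31) > F (271/33=8.21) > C (205/32=6.41) > A (172/31=5.55) > B (60/14=4.29) > D (21/39=0.54)
Fill: take E (8 @ 73) → take G (13 @ 108) → take F (33 @ 271) → take C (32 @ 205) → take 22/31 of A → 122.06; 108/108 used.
Total value = 779.06

779.06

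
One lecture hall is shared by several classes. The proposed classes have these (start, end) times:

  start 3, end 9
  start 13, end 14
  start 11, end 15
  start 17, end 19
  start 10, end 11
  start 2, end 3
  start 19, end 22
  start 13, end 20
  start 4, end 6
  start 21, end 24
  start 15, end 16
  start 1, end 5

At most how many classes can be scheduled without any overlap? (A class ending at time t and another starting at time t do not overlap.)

7

Sorted by end: (2,3)  (1,5)  (4,6)  (3,9)  (10,11)  (13,14)  (11,15)  (15,16)  (17,19)  (13,20)  (19,22)  (21,24)
take (2,3); skip (1,5); take (4,6); skip (3,9); take (10,11); take (13,14); take (15,16); take (17,19); skip (13,20); take (19,22).
Selected 7 classes.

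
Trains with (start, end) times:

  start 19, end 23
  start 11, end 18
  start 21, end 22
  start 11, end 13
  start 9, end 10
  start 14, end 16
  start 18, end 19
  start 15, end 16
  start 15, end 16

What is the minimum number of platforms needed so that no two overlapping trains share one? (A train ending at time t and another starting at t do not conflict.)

starts: [9, 11, 11, 14, 15, 15, 18, 19, 21]
ends:   [10, 13, 16, 16, 16, 18, 19, 22, 23]
s9→1 e10→0 s11→1 s11→2 e13→1 s14→2 s15→3 s15→4  — peak 4.

4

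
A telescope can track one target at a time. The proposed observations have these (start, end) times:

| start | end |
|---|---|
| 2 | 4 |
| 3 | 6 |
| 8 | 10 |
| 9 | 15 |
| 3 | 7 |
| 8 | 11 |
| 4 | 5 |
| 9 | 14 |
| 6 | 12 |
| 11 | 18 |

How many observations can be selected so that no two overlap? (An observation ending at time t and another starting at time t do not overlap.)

Greedy by earliest finish: after sorting by end time, pick each interval compatible with the last pick.
By end time: (2,4), (4,5), (3,6), (3,7), (8,10), (8,11), (6,12), (9,14), (9,15), (11,18).
Pick (2,4); next start ≥ 4 → (4,5); next start ≥ 5 → (8,10); next start ≥ 10 → (11,18).
Selected 4 observations.

4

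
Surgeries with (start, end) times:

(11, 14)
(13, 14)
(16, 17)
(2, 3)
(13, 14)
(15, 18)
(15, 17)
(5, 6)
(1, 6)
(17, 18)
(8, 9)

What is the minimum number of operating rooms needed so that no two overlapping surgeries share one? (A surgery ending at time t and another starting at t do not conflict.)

The answer is the maximum number of intervals overlapping at any instant.
starts: [1, 2, 5, 8, 11, 13, 13, 15, 15, 16, 17]
ends:   [3, 6, 6, 9, 14, 14, 14, 17, 17, 18, 18]
s1→1 s2→2 e3→1 s5→2 e6→1 e6→0 s8→1 e9→0 s11→1 s13→2 s13→3  — peak 3.

3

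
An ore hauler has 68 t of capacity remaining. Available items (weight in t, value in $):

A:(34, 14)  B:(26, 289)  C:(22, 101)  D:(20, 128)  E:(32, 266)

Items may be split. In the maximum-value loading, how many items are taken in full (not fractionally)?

2

Greedy by value/weight ratio, highest first.
Ratios (sorted): B 11.12, E 8.31, D 6.40, C 4.59, A 0.41
take B (26 @ 289); take E (32 @ 266); take 10/20 of D → 64.00. Capacity used 68/68.
2 item(s) taken whole; one partial (take 10/20 of D).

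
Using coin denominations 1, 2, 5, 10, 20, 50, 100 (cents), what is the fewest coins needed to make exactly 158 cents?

Use the largest denomination that fits, subtract, and repeat.
158 − 1×100→58 − 1×50→8 − 1×5→3 − 1×2→1 − 1×1→0
Total coins = 1 + 1 + 1 + 1 + 1 = 5

5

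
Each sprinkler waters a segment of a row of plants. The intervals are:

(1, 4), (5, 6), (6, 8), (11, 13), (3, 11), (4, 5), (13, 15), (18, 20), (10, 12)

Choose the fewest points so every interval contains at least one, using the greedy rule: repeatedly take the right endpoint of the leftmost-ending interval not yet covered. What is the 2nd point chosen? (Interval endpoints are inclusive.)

Sorted: [1,4] [4,5] [5,6] [6,8] [3,11] [10,12] [11,13] [13,15] [18,20]
{[1,4],[4,5]} hit by 4; {[5,6],[6,8],[3,11]} hit by 6; {[10,12],[11,13]} hit by 12; {[13,15]} hit by 15; {[18,20]} hit by 20.
Points: 4, 6, 12, 15, 20 (5 total).

6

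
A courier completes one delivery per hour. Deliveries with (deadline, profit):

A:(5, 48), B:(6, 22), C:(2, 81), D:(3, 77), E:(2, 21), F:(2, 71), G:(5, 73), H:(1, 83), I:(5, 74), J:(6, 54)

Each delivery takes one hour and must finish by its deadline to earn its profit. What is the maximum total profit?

442

Take jobs in profit order; each goes to the latest open slot no later than its deadline.
Profit order: H=83 C=81 D=77 I=74 G=73 F=71 J=54 A=48 B=22 E=21
Assign: H→slot 1, C→slot 2, D→slot 3, I→slot 5, G→slot 4, F skipped, J→slot 6, A skipped, B skipped, E skipped.
Slots: [1:H] [2:C] [3:D] [4:G] [5:I] [6:J]
Profit = 83 + 81 + 77 + 73 + 74 + 54 = 442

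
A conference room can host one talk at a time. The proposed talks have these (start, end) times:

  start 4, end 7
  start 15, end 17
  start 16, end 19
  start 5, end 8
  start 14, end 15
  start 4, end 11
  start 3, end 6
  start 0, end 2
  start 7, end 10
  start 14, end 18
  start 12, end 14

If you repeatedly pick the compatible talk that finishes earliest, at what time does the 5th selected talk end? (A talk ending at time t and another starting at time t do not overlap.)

15

Sort by end time and greedily take each interval whose start is ≥ the last chosen end.
Sorted by end: (0,2)  (3,6)  (4,7)  (5,8)  (7,10)  (4,11)  (12,14)  (14,15)  (15,17)  (14,18)  (16,19)
take (0,2); take (3,6); skip (5,8); take (7,10); skip (4,11); take (12,14); take (14,15); take (15,17).
Selected: (0,2) (3,6) (7,10) (12,14) (14,15) (15,17)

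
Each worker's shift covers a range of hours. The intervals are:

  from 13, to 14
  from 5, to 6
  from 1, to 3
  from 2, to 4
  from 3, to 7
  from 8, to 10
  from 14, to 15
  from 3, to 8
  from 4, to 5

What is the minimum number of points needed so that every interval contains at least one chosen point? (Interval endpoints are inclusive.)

By right end: [1,3]  [2,4]  [4,5]  [5,6]  [3,7]  [3,8]  [8,10]  [13,14]  [14,15]
[1,3] uncovered → point at 3; [4,5] uncovered → point at 5; [8,10] uncovered → point at 10; [13,14] uncovered → point at 14.
Points: 3, 5, 10, 14 (4 total).

4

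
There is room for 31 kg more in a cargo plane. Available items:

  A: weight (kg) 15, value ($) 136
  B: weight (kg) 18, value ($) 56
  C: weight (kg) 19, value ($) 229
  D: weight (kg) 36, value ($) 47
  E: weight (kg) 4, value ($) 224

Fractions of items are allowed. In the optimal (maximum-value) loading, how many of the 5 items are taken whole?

2

Order: E (224/4=56.00) > C (229/19=12.05) > A (136/15=9.07) > B (56/18=3.11) > D (47/36=1.31)
Fill: take E (4 @ 224) → take C (19 @ 229) → take 8/15 of A → 72.53; 31/31 used.
2 item(s) taken whole; one partial (take 8/15 of A).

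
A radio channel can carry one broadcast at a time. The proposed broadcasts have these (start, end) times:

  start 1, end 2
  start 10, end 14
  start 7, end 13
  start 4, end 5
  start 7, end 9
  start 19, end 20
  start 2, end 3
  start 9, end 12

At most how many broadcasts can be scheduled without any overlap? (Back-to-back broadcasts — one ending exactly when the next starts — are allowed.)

By end time: (1,2), (2,3), (4,5), (7,9), (9,12), (7,13), (10,14), (19,20).
Pick (1,2); next start ≥ 2 → (2,3); next start ≥ 3 → (4,5); next start ≥ 5 → (7,9); next start ≥ 9 → (9,12); next start ≥ 12 → (19,20).
Selected 6 broadcasts.

6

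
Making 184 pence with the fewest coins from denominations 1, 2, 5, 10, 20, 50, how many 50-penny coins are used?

184 = 3×50 + 1×20 + 1×10 + 2×2
Count of 50: 3

3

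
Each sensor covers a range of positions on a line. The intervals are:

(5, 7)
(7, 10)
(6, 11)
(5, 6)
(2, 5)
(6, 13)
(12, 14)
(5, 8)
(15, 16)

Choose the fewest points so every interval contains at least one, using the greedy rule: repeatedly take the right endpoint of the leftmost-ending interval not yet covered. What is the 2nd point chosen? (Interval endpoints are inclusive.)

Sorted: [2,5] [5,6] [5,7] [5,8] [7,10] [6,11] [6,13] [12,14] [15,16]
{[2,5],[5,6],[5,7],[5,8]} hit by 5; {[7,10],[6,11],[6,13]} hit by 10; {[12,14]} hit by 14; {[15,16]} hit by 16.
Points: 5, 10, 14, 16 (4 total).

10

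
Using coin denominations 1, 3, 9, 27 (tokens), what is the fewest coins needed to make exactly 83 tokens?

83 = 3×27 + 2×1
Total coins = 3 + 2 = 5

5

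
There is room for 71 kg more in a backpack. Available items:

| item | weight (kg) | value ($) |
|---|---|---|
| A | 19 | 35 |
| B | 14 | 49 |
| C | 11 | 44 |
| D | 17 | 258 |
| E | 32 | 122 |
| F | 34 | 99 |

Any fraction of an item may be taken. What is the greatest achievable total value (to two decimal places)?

462.50

Sort by value per unit weight and fill in that order.
Ratios (sorted): D 15.18, C 4.00, E 3.81, B 3.50, F 2.91, A 1.84
take D (17 @ 258); take C (11 @ 44); take E (32 @ 122); take 11/14 of B → 38.50. Capacity used 71/71.
Total value = 462.50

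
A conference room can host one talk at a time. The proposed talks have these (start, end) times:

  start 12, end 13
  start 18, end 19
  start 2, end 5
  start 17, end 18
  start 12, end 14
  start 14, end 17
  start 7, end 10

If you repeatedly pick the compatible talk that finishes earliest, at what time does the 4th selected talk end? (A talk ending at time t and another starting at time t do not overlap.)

Order by finish time; keep every interval that doesn't clash with the previous kept one.
By end time: (2,5), (7,10), (12,13), (12,14), (14,17), (17,18), (18,19).
Pick (2,5); next start ≥ 5 → (7,10); next start ≥ 10 → (12,13); next start ≥ 13 → (14,17); next start ≥ 17 → (17,18); next start ≥ 18 → (18,19).
Selected: (2,5) (7,10) (12,13) (14,17) (17,18) (18,19)

17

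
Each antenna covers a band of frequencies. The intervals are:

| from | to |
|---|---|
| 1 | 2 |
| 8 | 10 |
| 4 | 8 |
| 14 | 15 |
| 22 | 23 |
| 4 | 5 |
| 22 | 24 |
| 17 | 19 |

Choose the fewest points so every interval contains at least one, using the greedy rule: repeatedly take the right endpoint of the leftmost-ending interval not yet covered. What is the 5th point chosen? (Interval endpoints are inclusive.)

Sort by right endpoint; whenever an interval is uncovered, place a point at its right end.
By right end: [1,2]  [4,5]  [4,8]  [8,10]  [14,15]  [17,19]  [22,23]  [22,24]
[1,2] uncovered → point at 2; [4,5] uncovered → point at 5; [8,10] uncovered → point at 10; [14,15] uncovered → point at 15; [17,19] uncovered → point at 19; [22,23] uncovered → point at 23.
Points: 2, 5, 10, 15, 19, 23 (6 total).

19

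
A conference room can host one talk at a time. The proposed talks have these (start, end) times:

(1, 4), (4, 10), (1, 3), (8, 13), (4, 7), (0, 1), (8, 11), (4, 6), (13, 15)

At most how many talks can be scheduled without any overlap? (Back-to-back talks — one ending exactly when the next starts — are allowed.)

5

Sort by end time and greedily take each interval whose start is ≥ the last chosen end.
By end time: (0,1), (1,3), (1,4), (4,6), (4,7), (4,10), (8,11), (8,13), (13,15).
Pick (0,1); next start ≥ 1 → (1,3); next start ≥ 3 → (4,6); next start ≥ 6 → (8,11); next start ≥ 11 → (13,15).
Selected 5 talks.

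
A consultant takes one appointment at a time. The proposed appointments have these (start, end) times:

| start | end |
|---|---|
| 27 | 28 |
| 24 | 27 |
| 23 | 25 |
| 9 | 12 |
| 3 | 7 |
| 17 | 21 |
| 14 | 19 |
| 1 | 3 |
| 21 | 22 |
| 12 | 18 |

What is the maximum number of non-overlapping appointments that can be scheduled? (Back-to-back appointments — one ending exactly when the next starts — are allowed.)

By end time: (1,3), (3,7), (9,12), (12,18), (14,19), (17,21), (21,22), (23,25), (24,27), (27,28).
Pick (1,3); next start ≥ 3 → (3,7); next start ≥ 7 → (9,12); next start ≥ 12 → (12,18); next start ≥ 18 → (21,22); next start ≥ 22 → (23,25); next start ≥ 25 → (27,28).
Selected 7 appointments.

7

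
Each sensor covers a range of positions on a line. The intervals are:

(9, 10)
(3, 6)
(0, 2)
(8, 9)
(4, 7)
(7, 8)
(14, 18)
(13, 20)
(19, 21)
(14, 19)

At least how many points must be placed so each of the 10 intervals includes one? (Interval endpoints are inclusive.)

6

Sorted: [0,2] [3,6] [4,7] [7,8] [8,9] [9,10] [14,18] [14,19] [13,20] [19,21]
{[0,2]} hit by 2; {[3,6],[4,7]} hit by 6; {[7,8],[8,9]} hit by 8; {[9,10]} hit by 10; {[14,18],[14,19],[13,20]} hit by 18; {[19,21]} hit by 21.
Points: 2, 6, 8, 10, 18, 21 (6 total).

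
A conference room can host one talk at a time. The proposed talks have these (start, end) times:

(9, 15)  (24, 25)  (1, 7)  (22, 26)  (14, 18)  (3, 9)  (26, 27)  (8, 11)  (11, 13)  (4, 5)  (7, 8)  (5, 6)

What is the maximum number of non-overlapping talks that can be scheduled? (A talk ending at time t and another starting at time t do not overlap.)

8

By end time: (4,5), (5,6), (1,7), (7,8), (3,9), (8,11), (11,13), (9,15), (14,18), (24,25), (22,26), (26,27).
Pick (4,5); next start ≥ 5 → (5,6); next start ≥ 6 → (7,8); next start ≥ 8 → (8,11); next start ≥ 11 → (11,13); next start ≥ 13 → (14,18); next start ≥ 18 → (24,25); next start ≥ 25 → (26,27).
Selected 8 talks.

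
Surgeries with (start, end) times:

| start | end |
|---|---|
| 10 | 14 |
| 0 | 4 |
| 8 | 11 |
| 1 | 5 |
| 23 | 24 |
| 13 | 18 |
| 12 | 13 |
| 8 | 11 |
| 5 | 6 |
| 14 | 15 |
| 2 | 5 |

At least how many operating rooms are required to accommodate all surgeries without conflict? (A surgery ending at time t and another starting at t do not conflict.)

3

The answer is the maximum number of intervals overlapping at any instant.
Events (time:±→running): 0:+→1 1:+→2 2:+→3 … peak 3.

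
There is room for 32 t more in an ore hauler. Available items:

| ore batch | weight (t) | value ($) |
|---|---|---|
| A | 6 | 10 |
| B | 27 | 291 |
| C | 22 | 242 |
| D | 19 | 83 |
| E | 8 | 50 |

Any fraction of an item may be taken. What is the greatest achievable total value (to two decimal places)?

349.78

Ratios (sorted): C 11.00, B 10.78, E 6.25, D 4.37, A 1.67
take C (22 @ 242); take 10/27 of B → 107.78. Capacity used 32/32.
Total value = 349.78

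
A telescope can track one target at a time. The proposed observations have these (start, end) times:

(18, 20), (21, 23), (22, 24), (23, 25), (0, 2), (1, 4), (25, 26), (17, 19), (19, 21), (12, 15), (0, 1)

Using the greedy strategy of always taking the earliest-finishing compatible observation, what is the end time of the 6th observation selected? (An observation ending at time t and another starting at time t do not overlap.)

23

Order by finish time; keep every interval that doesn't clash with the previous kept one.
By end time: (0,1), (0,2), (1,4), (12,15), (17,19), (18,20), (19,21), (21,23), (22,24), (23,25), (25,26).
Pick (0,1); next start ≥ 1 → (1,4); next start ≥ 4 → (12,15); next start ≥ 15 → (17,19); next start ≥ 19 → (19,21); next start ≥ 21 → (21,23); next start ≥ 23 → (23,25); next start ≥ 25 → (25,26).
Selected: (0,1) (1,4) (12,15) (17,19) (19,21) (21,23) (23,25) (25,26)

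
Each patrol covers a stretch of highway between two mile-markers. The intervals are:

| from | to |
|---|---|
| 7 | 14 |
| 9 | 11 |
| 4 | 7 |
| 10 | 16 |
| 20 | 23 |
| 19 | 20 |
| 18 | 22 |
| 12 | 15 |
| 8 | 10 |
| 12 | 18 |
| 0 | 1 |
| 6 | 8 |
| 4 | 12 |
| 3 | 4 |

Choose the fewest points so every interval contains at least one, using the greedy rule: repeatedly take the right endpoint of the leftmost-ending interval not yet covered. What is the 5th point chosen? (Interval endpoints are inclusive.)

15

Sort by right endpoint; whenever an interval is uncovered, place a point at its right end.
By right end: [0,1]  [3,4]  [4,7]  [6,8]  [8,10]  [9,11]  [4,12]  [7,14]  [12,15]  [10,16]  [12,18]  [19,20]  [18,22]  [20,23]
[0,1] uncovered → point at 1; [3,4] uncovered → point at 4; [6,8] uncovered → point at 8; [9,11] uncovered → point at 11; [12,15] uncovered → point at 15; [19,20] uncovered → point at 20.
Points: 1, 4, 8, 11, 15, 20 (6 total).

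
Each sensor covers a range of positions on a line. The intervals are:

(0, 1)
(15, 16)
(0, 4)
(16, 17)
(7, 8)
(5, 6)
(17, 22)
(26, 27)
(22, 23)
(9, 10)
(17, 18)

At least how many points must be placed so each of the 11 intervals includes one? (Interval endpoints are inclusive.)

8

By right end: [0,1]  [0,4]  [5,6]  [7,8]  [9,10]  [15,16]  [16,17]  [17,18]  [17,22]  [22,23]  [26,27]
[0,1] uncovered → point at 1; [5,6] uncovered → point at 6; [7,8] uncovered → point at 8; [9,10] uncovered → point at 10; [15,16] uncovered → point at 16; [17,18] uncovered → point at 18; [22,23] uncovered → point at 23; [26,27] uncovered → point at 27.
Points: 1, 6, 8, 10, 16, 18, 23, 27 (8 total).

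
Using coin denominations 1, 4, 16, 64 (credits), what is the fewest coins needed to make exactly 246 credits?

9

Greedy: take as many of the largest coin as possible, then repeat with the remainder.
246 = 3×64 + 3×16 + 1×4 + 2×1
Total coins = 3 + 3 + 1 + 2 = 9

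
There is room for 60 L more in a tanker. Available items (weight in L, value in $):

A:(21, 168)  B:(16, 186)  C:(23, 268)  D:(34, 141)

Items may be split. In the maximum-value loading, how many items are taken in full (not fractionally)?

Order: C (268/23=11.65) > B (186/16=11.62) > A (168/21=8.00) > D (141/34=4.15)
Fill: take C (23 @ 268) → take B (16 @ 186) → take A (21 @ 168); 60/60 used.
3 item(s) taken whole.

3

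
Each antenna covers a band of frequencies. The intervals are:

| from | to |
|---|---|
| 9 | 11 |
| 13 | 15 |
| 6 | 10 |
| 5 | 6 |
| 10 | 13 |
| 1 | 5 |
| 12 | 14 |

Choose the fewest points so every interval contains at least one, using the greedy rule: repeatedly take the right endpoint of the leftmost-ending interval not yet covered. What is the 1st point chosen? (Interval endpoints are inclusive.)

Sorted: [1,5] [5,6] [6,10] [9,11] [10,13] [12,14] [13,15]
{[1,5],[5,6]} hit by 5; {[6,10],[9,11],[10,13]} hit by 10; {[12,14],[13,15]} hit by 14.
Points: 5, 10, 14 (3 total).

5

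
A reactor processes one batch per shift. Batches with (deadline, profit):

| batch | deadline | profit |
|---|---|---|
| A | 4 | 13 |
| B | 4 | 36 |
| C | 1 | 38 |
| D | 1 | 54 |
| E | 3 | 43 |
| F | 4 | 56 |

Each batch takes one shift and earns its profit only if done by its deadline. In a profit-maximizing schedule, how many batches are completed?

4

Profit order: F=56 D=54 E=43 C=38 B=36 A=13
Assign: F→slot 4, D→slot 1, E→slot 3, C skipped, B→slot 2, A skipped.
Slots: [1:D] [2:B] [3:E] [4:F]
4 of 6 scheduled.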